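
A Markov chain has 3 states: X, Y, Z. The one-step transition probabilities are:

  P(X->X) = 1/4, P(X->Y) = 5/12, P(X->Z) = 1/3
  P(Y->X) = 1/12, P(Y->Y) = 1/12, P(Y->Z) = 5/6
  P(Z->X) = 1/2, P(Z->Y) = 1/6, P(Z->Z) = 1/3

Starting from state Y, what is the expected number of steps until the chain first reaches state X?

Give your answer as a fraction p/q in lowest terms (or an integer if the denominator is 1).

Let h_i = expected steps to first reach X from state i.
Boundary: h_X = 0.
First-step equations for the other states:
  h_Y = 1 + 1/12*h_X + 1/12*h_Y + 5/6*h_Z
  h_Z = 1 + 1/2*h_X + 1/6*h_Y + 1/3*h_Z

Substituting h_X = 0 and rearranging gives the linear system (I - Q) h = 1:
  [11/12, -5/6] . (h_Y, h_Z) = 1
  [-1/6, 2/3] . (h_Y, h_Z) = 1

Solving yields:
  h_Y = 54/17
  h_Z = 39/17

Starting state is Y, so the expected hitting time is h_Y = 54/17.

Answer: 54/17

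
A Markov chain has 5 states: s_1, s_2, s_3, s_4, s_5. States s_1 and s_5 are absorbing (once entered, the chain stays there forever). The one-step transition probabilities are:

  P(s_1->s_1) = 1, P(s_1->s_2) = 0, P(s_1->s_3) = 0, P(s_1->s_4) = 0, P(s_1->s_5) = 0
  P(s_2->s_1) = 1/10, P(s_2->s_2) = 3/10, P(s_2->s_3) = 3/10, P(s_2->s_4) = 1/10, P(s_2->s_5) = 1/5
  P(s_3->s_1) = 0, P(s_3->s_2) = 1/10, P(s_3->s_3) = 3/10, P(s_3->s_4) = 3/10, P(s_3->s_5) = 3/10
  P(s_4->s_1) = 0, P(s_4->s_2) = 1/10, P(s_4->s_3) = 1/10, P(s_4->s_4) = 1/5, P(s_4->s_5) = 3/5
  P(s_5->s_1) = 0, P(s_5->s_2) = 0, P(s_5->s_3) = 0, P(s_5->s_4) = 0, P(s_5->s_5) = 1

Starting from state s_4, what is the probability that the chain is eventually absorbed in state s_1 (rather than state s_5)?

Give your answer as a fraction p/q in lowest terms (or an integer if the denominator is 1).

Answer: 4/165

Derivation:
Let a_i = P(absorbed in s_1 | start in state i).
Boundary conditions: a_s_1 = 1, a_s_5 = 0.
For each transient state i, a_i = sum_j P(i->j) * a_j:
  a_s_2 = 1/10*a_s_1 + 3/10*a_s_2 + 3/10*a_s_3 + 1/10*a_s_4 + 1/5*a_s_5
  a_s_3 = 0*a_s_1 + 1/10*a_s_2 + 3/10*a_s_3 + 3/10*a_s_4 + 3/10*a_s_5
  a_s_4 = 0*a_s_1 + 1/10*a_s_2 + 1/10*a_s_3 + 1/5*a_s_4 + 3/5*a_s_5

Substituting a_s_1 = 1 and a_s_5 = 0, rearrange to (I - Q) a = r where r[i] = P(i -> s_1):
  [7/10, -3/10, -1/10] . (a_s_2, a_s_3, a_s_4) = 1/10
  [-1/10, 7/10, -3/10] . (a_s_2, a_s_3, a_s_4) = 0
  [-1/10, -1/10, 4/5] . (a_s_2, a_s_3, a_s_4) = 0

Solving yields:
  a_s_2 = 53/330
  a_s_3 = 1/30
  a_s_4 = 4/165

Starting state is s_4, so the absorption probability is a_s_4 = 4/165.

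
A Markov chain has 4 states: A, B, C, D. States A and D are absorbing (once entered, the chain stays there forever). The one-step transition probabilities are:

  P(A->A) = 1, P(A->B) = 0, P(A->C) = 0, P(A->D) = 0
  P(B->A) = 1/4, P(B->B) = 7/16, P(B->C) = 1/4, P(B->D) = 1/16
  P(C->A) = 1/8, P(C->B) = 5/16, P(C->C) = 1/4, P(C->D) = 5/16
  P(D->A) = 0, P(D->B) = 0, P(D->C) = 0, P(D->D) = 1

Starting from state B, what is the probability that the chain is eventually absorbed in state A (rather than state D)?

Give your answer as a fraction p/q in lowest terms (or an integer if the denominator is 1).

Let a_i = P(absorbed in A | start in state i).
Boundary conditions: a_A = 1, a_D = 0.
For each transient state i, a_i = sum_j P(i->j) * a_j:
  a_B = 1/4*a_A + 7/16*a_B + 1/4*a_C + 1/16*a_D
  a_C = 1/8*a_A + 5/16*a_B + 1/4*a_C + 5/16*a_D

Substituting a_A = 1 and a_D = 0, rearrange to (I - Q) a = r where r[i] = P(i -> A):
  [9/16, -1/4] . (a_B, a_C) = 1/4
  [-5/16, 3/4] . (a_B, a_C) = 1/8

Solving yields:
  a_B = 7/11
  a_C = 19/44

Starting state is B, so the absorption probability is a_B = 7/11.

Answer: 7/11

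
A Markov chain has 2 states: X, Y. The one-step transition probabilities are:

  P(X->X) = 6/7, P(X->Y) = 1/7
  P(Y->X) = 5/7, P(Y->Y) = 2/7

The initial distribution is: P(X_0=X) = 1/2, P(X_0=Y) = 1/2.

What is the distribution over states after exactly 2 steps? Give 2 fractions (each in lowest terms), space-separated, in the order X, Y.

Answer: 81/98 17/98

Derivation:
Propagating the distribution step by step (d_{t+1} = d_t * P):
d_0 = (X=1/2, Y=1/2)
  d_1[X] = 1/2*6/7 + 1/2*5/7 = 11/14
  d_1[Y] = 1/2*1/7 + 1/2*2/7 = 3/14
d_1 = (X=11/14, Y=3/14)
  d_2[X] = 11/14*6/7 + 3/14*5/7 = 81/98
  d_2[Y] = 11/14*1/7 + 3/14*2/7 = 17/98
d_2 = (X=81/98, Y=17/98)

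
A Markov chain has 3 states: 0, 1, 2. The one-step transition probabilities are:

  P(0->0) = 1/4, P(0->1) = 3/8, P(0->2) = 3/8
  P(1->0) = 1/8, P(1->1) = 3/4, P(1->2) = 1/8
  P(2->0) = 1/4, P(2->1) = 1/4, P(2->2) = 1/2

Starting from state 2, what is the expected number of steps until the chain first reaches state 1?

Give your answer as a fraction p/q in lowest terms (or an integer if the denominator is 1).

Answer: 32/9

Derivation:
Let h_i = expected steps to first reach 1 from state i.
Boundary: h_1 = 0.
First-step equations for the other states:
  h_0 = 1 + 1/4*h_0 + 3/8*h_1 + 3/8*h_2
  h_2 = 1 + 1/4*h_0 + 1/4*h_1 + 1/2*h_2

Substituting h_1 = 0 and rearranging gives the linear system (I - Q) h = 1:
  [3/4, -3/8] . (h_0, h_2) = 1
  [-1/4, 1/2] . (h_0, h_2) = 1

Solving yields:
  h_0 = 28/9
  h_2 = 32/9

Starting state is 2, so the expected hitting time is h_2 = 32/9.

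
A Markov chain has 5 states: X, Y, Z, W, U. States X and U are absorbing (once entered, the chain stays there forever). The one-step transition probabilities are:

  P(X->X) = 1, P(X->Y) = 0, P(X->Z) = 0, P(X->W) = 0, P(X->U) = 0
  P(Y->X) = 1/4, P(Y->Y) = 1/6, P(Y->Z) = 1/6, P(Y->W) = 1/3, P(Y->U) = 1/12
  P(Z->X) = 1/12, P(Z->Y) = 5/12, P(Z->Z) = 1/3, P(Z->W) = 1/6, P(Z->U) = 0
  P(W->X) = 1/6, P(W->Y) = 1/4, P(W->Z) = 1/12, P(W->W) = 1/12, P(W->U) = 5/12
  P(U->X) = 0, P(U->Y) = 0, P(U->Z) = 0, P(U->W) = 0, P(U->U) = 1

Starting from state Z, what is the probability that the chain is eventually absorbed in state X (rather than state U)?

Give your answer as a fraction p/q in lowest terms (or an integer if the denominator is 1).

Answer: 361/622

Derivation:
Let a_i = P(absorbed in X | start in state i).
Boundary conditions: a_X = 1, a_U = 0.
For each transient state i, a_i = sum_j P(i->j) * a_j:
  a_Y = 1/4*a_X + 1/6*a_Y + 1/6*a_Z + 1/3*a_W + 1/12*a_U
  a_Z = 1/12*a_X + 5/12*a_Y + 1/3*a_Z + 1/6*a_W + 0*a_U
  a_W = 1/6*a_X + 1/4*a_Y + 1/12*a_Z + 1/12*a_W + 5/12*a_U

Substituting a_X = 1 and a_U = 0, rearrange to (I - Q) a = r where r[i] = P(i -> X):
  [5/6, -1/6, -1/3] . (a_Y, a_Z, a_W) = 1/4
  [-5/12, 2/3, -1/6] . (a_Y, a_Z, a_W) = 1/12
  [-1/4, -1/12, 11/12] . (a_Y, a_Z, a_W) = 1/6

Solving yields:
  a_Y = 178/311
  a_Z = 361/622
  a_W = 243/622

Starting state is Z, so the absorption probability is a_Z = 361/622.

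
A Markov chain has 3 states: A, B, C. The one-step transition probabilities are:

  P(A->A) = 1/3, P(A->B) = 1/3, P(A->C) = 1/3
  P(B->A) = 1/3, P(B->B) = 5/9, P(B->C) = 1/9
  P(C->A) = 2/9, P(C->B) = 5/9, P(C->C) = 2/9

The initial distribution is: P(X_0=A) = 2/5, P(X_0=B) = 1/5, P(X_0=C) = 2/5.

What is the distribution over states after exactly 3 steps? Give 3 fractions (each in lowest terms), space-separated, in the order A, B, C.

Propagating the distribution step by step (d_{t+1} = d_t * P):
d_0 = (A=2/5, B=1/5, C=2/5)
  d_1[A] = 2/5*1/3 + 1/5*1/3 + 2/5*2/9 = 13/45
  d_1[B] = 2/5*1/3 + 1/5*5/9 + 2/5*5/9 = 7/15
  d_1[C] = 2/5*1/3 + 1/5*1/9 + 2/5*2/9 = 11/45
d_1 = (A=13/45, B=7/15, C=11/45)
  d_2[A] = 13/45*1/3 + 7/15*1/3 + 11/45*2/9 = 124/405
  d_2[B] = 13/45*1/3 + 7/15*5/9 + 11/45*5/9 = 199/405
  d_2[C] = 13/45*1/3 + 7/15*1/9 + 11/45*2/9 = 82/405
d_2 = (A=124/405, B=199/405, C=82/405)
  d_3[A] = 124/405*1/3 + 199/405*1/3 + 82/405*2/9 = 1133/3645
  d_3[B] = 124/405*1/3 + 199/405*5/9 + 82/405*5/9 = 1777/3645
  d_3[C] = 124/405*1/3 + 199/405*1/9 + 82/405*2/9 = 49/243
d_3 = (A=1133/3645, B=1777/3645, C=49/243)

Answer: 1133/3645 1777/3645 49/243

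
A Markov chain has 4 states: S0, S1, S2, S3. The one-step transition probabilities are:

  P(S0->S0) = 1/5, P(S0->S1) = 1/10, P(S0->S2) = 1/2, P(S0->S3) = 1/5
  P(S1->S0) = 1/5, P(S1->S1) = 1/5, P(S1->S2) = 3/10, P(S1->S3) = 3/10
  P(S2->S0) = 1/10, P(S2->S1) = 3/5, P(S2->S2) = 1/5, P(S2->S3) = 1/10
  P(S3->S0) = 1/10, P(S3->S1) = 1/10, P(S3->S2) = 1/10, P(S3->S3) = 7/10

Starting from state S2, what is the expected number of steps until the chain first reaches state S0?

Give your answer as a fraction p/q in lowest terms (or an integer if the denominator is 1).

Let h_i = expected steps to first reach S0 from state i.
Boundary: h_S0 = 0.
First-step equations for the other states:
  h_S1 = 1 + 1/5*h_S0 + 1/5*h_S1 + 3/10*h_S2 + 3/10*h_S3
  h_S2 = 1 + 1/10*h_S0 + 3/5*h_S1 + 1/5*h_S2 + 1/10*h_S3
  h_S3 = 1 + 1/10*h_S0 + 1/10*h_S1 + 1/10*h_S2 + 7/10*h_S3

Substituting h_S0 = 0 and rearranging gives the linear system (I - Q) h = 1:
  [4/5, -3/10, -3/10] . (h_S1, h_S2, h_S3) = 1
  [-3/5, 4/5, -1/10] . (h_S1, h_S2, h_S3) = 1
  [-1/10, -1/10, 3/10] . (h_S1, h_S2, h_S3) = 1

Solving yields:
  h_S1 = 124/17
  h_S2 = 132/17
  h_S3 = 142/17

Starting state is S2, so the expected hitting time is h_S2 = 132/17.

Answer: 132/17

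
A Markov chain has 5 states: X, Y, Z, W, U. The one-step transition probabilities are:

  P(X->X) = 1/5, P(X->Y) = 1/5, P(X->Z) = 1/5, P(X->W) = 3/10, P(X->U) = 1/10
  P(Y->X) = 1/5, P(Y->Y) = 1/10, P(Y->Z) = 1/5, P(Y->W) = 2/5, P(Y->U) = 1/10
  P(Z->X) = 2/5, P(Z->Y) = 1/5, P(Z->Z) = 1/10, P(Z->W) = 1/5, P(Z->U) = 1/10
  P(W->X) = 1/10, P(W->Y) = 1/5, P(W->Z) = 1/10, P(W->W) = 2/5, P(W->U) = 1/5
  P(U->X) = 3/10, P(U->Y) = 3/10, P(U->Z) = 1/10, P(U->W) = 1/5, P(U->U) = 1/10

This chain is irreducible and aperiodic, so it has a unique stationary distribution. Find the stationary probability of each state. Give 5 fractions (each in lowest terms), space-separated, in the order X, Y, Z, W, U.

Answer: 2272/10879 2109/10879 1526/10879 321/989 131/989

Derivation:
The stationary distribution satisfies pi = pi * P, i.e.:
  pi_X = 1/5*pi_X + 1/5*pi_Y + 2/5*pi_Z + 1/10*pi_W + 3/10*pi_U
  pi_Y = 1/5*pi_X + 1/10*pi_Y + 1/5*pi_Z + 1/5*pi_W + 3/10*pi_U
  pi_Z = 1/5*pi_X + 1/5*pi_Y + 1/10*pi_Z + 1/10*pi_W + 1/10*pi_U
  pi_W = 3/10*pi_X + 2/5*pi_Y + 1/5*pi_Z + 2/5*pi_W + 1/5*pi_U
  pi_U = 1/10*pi_X + 1/10*pi_Y + 1/10*pi_Z + 1/5*pi_W + 1/10*pi_U
with normalization: pi_X + pi_Y + pi_Z + pi_W + pi_U = 1.

Using the first 4 balance equations plus normalization, the linear system A*pi = b is:
  [-4/5, 1/5, 2/5, 1/10, 3/10] . pi = 0
  [1/5, -9/10, 1/5, 1/5, 3/10] . pi = 0
  [1/5, 1/5, -9/10, 1/10, 1/10] . pi = 0
  [3/10, 2/5, 1/5, -3/5, 1/5] . pi = 0
  [1, 1, 1, 1, 1] . pi = 1

Solving yields:
  pi_X = 2272/10879
  pi_Y = 2109/10879
  pi_Z = 1526/10879
  pi_W = 321/989
  pi_U = 131/989

Verification (pi * P):
  2272/10879*1/5 + 2109/10879*1/5 + 1526/10879*2/5 + 321/989*1/10 + 131/989*3/10 = 2272/10879 = pi_X  (ok)
  2272/10879*1/5 + 2109/10879*1/10 + 1526/10879*1/5 + 321/989*1/5 + 131/989*3/10 = 2109/10879 = pi_Y  (ok)
  2272/10879*1/5 + 2109/10879*1/5 + 1526/10879*1/10 + 321/989*1/10 + 131/989*1/10 = 1526/10879 = pi_Z  (ok)
  2272/10879*3/10 + 2109/10879*2/5 + 1526/10879*1/5 + 321/989*2/5 + 131/989*1/5 = 321/989 = pi_W  (ok)
  2272/10879*1/10 + 2109/10879*1/10 + 1526/10879*1/10 + 321/989*1/5 + 131/989*1/10 = 131/989 = pi_U  (ok)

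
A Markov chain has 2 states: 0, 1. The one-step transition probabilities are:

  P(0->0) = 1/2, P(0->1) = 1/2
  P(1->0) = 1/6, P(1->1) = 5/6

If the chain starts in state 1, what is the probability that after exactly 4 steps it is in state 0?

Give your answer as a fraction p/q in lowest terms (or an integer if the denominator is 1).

Computing P^4 by repeated multiplication:
P^1 =
  0: [1/2, 1/2]
  1: [1/6, 5/6]
P^2 =
  0: [1/3, 2/3]
  1: [2/9, 7/9]
P^3 =
  0: [5/18, 13/18]
  1: [13/54, 41/54]
P^4 =
  0: [7/27, 20/27]
  1: [20/81, 61/81]

(P^4)[1 -> 0] = 20/81

Answer: 20/81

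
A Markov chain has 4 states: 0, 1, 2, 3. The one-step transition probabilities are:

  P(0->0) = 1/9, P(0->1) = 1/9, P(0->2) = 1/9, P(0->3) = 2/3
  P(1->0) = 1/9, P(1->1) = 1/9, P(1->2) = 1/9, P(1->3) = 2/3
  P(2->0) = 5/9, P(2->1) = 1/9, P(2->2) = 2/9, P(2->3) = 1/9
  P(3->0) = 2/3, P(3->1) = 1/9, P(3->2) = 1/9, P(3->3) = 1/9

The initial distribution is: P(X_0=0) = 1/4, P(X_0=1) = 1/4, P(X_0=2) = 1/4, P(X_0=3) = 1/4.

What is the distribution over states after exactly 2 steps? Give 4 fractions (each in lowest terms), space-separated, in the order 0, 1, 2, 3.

Answer: 7/18 1/9 41/324 121/324

Derivation:
Propagating the distribution step by step (d_{t+1} = d_t * P):
d_0 = (0=1/4, 1=1/4, 2=1/4, 3=1/4)
  d_1[0] = 1/4*1/9 + 1/4*1/9 + 1/4*5/9 + 1/4*2/3 = 13/36
  d_1[1] = 1/4*1/9 + 1/4*1/9 + 1/4*1/9 + 1/4*1/9 = 1/9
  d_1[2] = 1/4*1/9 + 1/4*1/9 + 1/4*2/9 + 1/4*1/9 = 5/36
  d_1[3] = 1/4*2/3 + 1/4*2/3 + 1/4*1/9 + 1/4*1/9 = 7/18
d_1 = (0=13/36, 1=1/9, 2=5/36, 3=7/18)
  d_2[0] = 13/36*1/9 + 1/9*1/9 + 5/36*5/9 + 7/18*2/3 = 7/18
  d_2[1] = 13/36*1/9 + 1/9*1/9 + 5/36*1/9 + 7/18*1/9 = 1/9
  d_2[2] = 13/36*1/9 + 1/9*1/9 + 5/36*2/9 + 7/18*1/9 = 41/324
  d_2[3] = 13/36*2/3 + 1/9*2/3 + 5/36*1/9 + 7/18*1/9 = 121/324
d_2 = (0=7/18, 1=1/9, 2=41/324, 3=121/324)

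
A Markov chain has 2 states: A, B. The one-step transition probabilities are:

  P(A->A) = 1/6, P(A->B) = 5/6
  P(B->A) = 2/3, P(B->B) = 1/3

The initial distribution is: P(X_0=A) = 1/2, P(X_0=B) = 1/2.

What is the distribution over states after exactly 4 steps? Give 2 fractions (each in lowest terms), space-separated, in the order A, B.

Propagating the distribution step by step (d_{t+1} = d_t * P):
d_0 = (A=1/2, B=1/2)
  d_1[A] = 1/2*1/6 + 1/2*2/3 = 5/12
  d_1[B] = 1/2*5/6 + 1/2*1/3 = 7/12
d_1 = (A=5/12, B=7/12)
  d_2[A] = 5/12*1/6 + 7/12*2/3 = 11/24
  d_2[B] = 5/12*5/6 + 7/12*1/3 = 13/24
d_2 = (A=11/24, B=13/24)
  d_3[A] = 11/24*1/6 + 13/24*2/3 = 7/16
  d_3[B] = 11/24*5/6 + 13/24*1/3 = 9/16
d_3 = (A=7/16, B=9/16)
  d_4[A] = 7/16*1/6 + 9/16*2/3 = 43/96
  d_4[B] = 7/16*5/6 + 9/16*1/3 = 53/96
d_4 = (A=43/96, B=53/96)

Answer: 43/96 53/96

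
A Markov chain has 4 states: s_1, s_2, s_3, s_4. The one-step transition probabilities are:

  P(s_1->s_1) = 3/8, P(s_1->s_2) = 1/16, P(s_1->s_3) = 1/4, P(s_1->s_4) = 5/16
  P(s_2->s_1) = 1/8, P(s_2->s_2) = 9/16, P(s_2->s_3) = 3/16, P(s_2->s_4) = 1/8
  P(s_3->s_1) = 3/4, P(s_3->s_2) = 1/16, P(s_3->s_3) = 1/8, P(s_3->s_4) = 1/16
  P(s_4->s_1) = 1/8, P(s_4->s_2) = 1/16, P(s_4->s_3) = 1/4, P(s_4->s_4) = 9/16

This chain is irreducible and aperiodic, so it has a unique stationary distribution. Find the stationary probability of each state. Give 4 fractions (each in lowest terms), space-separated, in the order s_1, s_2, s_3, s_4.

Answer: 299/864 1/8 31/144 271/864

Derivation:
The stationary distribution satisfies pi = pi * P, i.e.:
  pi_s_1 = 3/8*pi_s_1 + 1/8*pi_s_2 + 3/4*pi_s_3 + 1/8*pi_s_4
  pi_s_2 = 1/16*pi_s_1 + 9/16*pi_s_2 + 1/16*pi_s_3 + 1/16*pi_s_4
  pi_s_3 = 1/4*pi_s_1 + 3/16*pi_s_2 + 1/8*pi_s_3 + 1/4*pi_s_4
  pi_s_4 = 5/16*pi_s_1 + 1/8*pi_s_2 + 1/16*pi_s_3 + 9/16*pi_s_4
with normalization: pi_s_1 + pi_s_2 + pi_s_3 + pi_s_4 = 1.

Using the first 3 balance equations plus normalization, the linear system A*pi = b is:
  [-5/8, 1/8, 3/4, 1/8] . pi = 0
  [1/16, -7/16, 1/16, 1/16] . pi = 0
  [1/4, 3/16, -7/8, 1/4] . pi = 0
  [1, 1, 1, 1] . pi = 1

Solving yields:
  pi_s_1 = 299/864
  pi_s_2 = 1/8
  pi_s_3 = 31/144
  pi_s_4 = 271/864

Verification (pi * P):
  299/864*3/8 + 1/8*1/8 + 31/144*3/4 + 271/864*1/8 = 299/864 = pi_s_1  (ok)
  299/864*1/16 + 1/8*9/16 + 31/144*1/16 + 271/864*1/16 = 1/8 = pi_s_2  (ok)
  299/864*1/4 + 1/8*3/16 + 31/144*1/8 + 271/864*1/4 = 31/144 = pi_s_3  (ok)
  299/864*5/16 + 1/8*1/8 + 31/144*1/16 + 271/864*9/16 = 271/864 = pi_s_4  (ok)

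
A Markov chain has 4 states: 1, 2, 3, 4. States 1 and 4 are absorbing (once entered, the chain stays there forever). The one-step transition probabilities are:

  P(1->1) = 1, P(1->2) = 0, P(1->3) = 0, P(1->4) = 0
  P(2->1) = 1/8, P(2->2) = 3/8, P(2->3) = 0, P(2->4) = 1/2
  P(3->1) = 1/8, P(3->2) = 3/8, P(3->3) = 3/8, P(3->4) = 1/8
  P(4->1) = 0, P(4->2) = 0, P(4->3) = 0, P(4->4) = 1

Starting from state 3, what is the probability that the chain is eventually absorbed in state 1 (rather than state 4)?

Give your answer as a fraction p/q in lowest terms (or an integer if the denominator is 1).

Answer: 8/25

Derivation:
Let a_i = P(absorbed in 1 | start in state i).
Boundary conditions: a_1 = 1, a_4 = 0.
For each transient state i, a_i = sum_j P(i->j) * a_j:
  a_2 = 1/8*a_1 + 3/8*a_2 + 0*a_3 + 1/2*a_4
  a_3 = 1/8*a_1 + 3/8*a_2 + 3/8*a_3 + 1/8*a_4

Substituting a_1 = 1 and a_4 = 0, rearrange to (I - Q) a = r where r[i] = P(i -> 1):
  [5/8, 0] . (a_2, a_3) = 1/8
  [-3/8, 5/8] . (a_2, a_3) = 1/8

Solving yields:
  a_2 = 1/5
  a_3 = 8/25

Starting state is 3, so the absorption probability is a_3 = 8/25.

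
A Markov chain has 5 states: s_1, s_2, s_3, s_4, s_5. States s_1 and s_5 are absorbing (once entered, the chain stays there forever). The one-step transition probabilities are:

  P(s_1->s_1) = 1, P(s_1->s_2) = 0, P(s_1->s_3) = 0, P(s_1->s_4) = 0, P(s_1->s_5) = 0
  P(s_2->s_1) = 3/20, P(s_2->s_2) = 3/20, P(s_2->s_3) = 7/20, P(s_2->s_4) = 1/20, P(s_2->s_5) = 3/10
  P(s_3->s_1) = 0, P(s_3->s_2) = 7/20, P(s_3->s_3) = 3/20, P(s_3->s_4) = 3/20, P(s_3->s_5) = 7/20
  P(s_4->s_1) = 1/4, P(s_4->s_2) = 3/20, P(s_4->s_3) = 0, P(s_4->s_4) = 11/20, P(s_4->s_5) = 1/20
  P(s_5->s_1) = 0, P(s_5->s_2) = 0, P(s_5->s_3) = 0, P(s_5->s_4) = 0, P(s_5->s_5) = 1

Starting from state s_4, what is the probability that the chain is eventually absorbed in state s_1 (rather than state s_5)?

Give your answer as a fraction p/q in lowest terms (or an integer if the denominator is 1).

Answer: 41/62

Derivation:
Let a_i = P(absorbed in s_1 | start in state i).
Boundary conditions: a_s_1 = 1, a_s_5 = 0.
For each transient state i, a_i = sum_j P(i->j) * a_j:
  a_s_2 = 3/20*a_s_1 + 3/20*a_s_2 + 7/20*a_s_3 + 1/20*a_s_4 + 3/10*a_s_5
  a_s_3 = 0*a_s_1 + 7/20*a_s_2 + 3/20*a_s_3 + 3/20*a_s_4 + 7/20*a_s_5
  a_s_4 = 1/4*a_s_1 + 3/20*a_s_2 + 0*a_s_3 + 11/20*a_s_4 + 1/20*a_s_5

Substituting a_s_1 = 1 and a_s_5 = 0, rearrange to (I - Q) a = r where r[i] = P(i -> s_1):
  [17/20, -7/20, -1/20] . (a_s_2, a_s_3, a_s_4) = 3/20
  [-7/20, 17/20, -3/20] . (a_s_2, a_s_3, a_s_4) = 0
  [-3/20, 0, 9/20] . (a_s_2, a_s_3, a_s_4) = 1/4

Solving yields:
  a_s_2 = 59/186
  a_s_3 = 23/93
  a_s_4 = 41/62

Starting state is s_4, so the absorption probability is a_s_4 = 41/62.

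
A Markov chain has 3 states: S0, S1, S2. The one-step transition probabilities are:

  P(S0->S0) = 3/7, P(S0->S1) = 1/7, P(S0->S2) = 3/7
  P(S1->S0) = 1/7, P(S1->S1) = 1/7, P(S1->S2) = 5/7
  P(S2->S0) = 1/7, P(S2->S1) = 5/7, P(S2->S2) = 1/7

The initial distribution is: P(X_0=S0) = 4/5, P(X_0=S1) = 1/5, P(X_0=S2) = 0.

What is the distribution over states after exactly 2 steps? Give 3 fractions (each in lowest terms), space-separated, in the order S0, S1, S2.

Propagating the distribution step by step (d_{t+1} = d_t * P):
d_0 = (S0=4/5, S1=1/5, S2=0)
  d_1[S0] = 4/5*3/7 + 1/5*1/7 + 0*1/7 = 13/35
  d_1[S1] = 4/5*1/7 + 1/5*1/7 + 0*5/7 = 1/7
  d_1[S2] = 4/5*3/7 + 1/5*5/7 + 0*1/7 = 17/35
d_1 = (S0=13/35, S1=1/7, S2=17/35)
  d_2[S0] = 13/35*3/7 + 1/7*1/7 + 17/35*1/7 = 61/245
  d_2[S1] = 13/35*1/7 + 1/7*1/7 + 17/35*5/7 = 103/245
  d_2[S2] = 13/35*3/7 + 1/7*5/7 + 17/35*1/7 = 81/245
d_2 = (S0=61/245, S1=103/245, S2=81/245)

Answer: 61/245 103/245 81/245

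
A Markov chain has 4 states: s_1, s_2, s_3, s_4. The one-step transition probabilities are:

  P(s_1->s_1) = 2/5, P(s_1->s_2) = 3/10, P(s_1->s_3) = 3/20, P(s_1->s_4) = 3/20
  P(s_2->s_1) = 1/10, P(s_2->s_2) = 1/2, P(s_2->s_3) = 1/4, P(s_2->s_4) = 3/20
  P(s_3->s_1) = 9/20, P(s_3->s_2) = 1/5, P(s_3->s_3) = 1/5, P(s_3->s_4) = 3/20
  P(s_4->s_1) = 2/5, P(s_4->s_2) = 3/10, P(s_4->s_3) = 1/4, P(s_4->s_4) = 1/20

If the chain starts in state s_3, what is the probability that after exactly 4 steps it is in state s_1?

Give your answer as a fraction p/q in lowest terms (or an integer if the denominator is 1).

Answer: 24553/80000

Derivation:
Computing P^4 by repeated multiplication:
P^1 =
  s_1: [2/5, 3/10, 3/20, 3/20]
  s_2: [1/10, 1/2, 1/4, 3/20]
  s_3: [9/20, 1/5, 1/5, 3/20]
  s_4: [2/5, 3/10, 1/4, 1/20]
P^2 =
  s_1: [127/400, 69/200, 81/400, 27/200]
  s_2: [21/80, 3/8, 91/400, 27/200]
  s_3: [7/20, 8/25, 39/200, 27/200]
  s_4: [129/400, 67/200, 79/400, 29/200]
P^3 =
  s_1: [2453/8000, 279/800, 333/1600, 273/2000]
  s_2: [2391/8000, 1409/4000, 1699/8000, 273/2000]
  s_3: [251/800, 689/2000, 821/4000, 273/2000]
  s_4: [99/320, 1389/4000, 1663/8000, 271/2000]
P^4 =
  s_1: [1957/6400, 5583/16000, 33429/160000, 2727/20000]
  s_2: [48791/160000, 27937/80000, 33519/160000, 2727/20000]
  s_3: [24553/80000, 2787/8000, 16669/80000, 2727/20000]
  s_4: [9799/32000, 27893/80000, 33387/160000, 2729/20000]

(P^4)[s_3 -> s_1] = 24553/80000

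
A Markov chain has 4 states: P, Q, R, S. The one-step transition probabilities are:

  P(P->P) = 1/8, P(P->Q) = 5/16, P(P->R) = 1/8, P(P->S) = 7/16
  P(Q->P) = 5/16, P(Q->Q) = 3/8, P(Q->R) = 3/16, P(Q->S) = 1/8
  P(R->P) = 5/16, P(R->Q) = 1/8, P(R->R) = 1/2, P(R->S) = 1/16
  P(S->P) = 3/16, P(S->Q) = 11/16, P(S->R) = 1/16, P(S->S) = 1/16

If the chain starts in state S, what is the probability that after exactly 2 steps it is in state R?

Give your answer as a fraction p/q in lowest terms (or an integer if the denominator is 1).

Answer: 3/16

Derivation:
Computing P^2 by repeated multiplication:
P^1 =
  P: [1/8, 5/16, 1/8, 7/16]
  Q: [5/16, 3/8, 3/16, 1/8]
  R: [5/16, 1/8, 1/2, 1/16]
  S: [3/16, 11/16, 1/16, 1/16]
P^2 =
  P: [15/64, 121/256, 21/128, 33/256]
  Q: [61/256, 89/256, 27/128, 13/64]
  R: [63/256, 1/4, 81/256, 3/16]
  S: [69/256, 47/128, 3/16, 45/256]

(P^2)[S -> R] = 3/16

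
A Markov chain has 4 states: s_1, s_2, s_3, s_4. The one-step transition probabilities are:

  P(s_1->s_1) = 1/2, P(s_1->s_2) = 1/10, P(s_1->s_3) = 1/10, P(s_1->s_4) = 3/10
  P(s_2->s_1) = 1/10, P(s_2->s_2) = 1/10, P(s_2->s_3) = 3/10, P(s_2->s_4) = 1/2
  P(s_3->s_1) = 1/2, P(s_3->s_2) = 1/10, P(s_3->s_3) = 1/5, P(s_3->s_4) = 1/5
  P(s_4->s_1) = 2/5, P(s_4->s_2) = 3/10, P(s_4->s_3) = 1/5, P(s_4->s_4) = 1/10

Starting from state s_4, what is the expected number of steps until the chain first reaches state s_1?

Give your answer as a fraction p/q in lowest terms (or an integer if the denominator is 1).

Answer: 1220/437

Derivation:
Let h_i = expected steps to first reach s_1 from state i.
Boundary: h_s_1 = 0.
First-step equations for the other states:
  h_s_2 = 1 + 1/10*h_s_1 + 1/10*h_s_2 + 3/10*h_s_3 + 1/2*h_s_4
  h_s_3 = 1 + 1/2*h_s_1 + 1/10*h_s_2 + 1/5*h_s_3 + 1/5*h_s_4
  h_s_4 = 1 + 2/5*h_s_1 + 3/10*h_s_2 + 1/5*h_s_3 + 1/10*h_s_4

Substituting h_s_1 = 0 and rearranging gives the linear system (I - Q) h = 1:
  [9/10, -3/10, -1/2] . (h_s_2, h_s_3, h_s_4) = 1
  [-1/10, 4/5, -1/5] . (h_s_2, h_s_3, h_s_4) = 1
  [-3/10, -1/5, 9/10] . (h_s_2, h_s_3, h_s_4) = 1

Solving yields:
  h_s_2 = 1510/437
  h_s_3 = 1040/437
  h_s_4 = 1220/437

Starting state is s_4, so the expected hitting time is h_s_4 = 1220/437.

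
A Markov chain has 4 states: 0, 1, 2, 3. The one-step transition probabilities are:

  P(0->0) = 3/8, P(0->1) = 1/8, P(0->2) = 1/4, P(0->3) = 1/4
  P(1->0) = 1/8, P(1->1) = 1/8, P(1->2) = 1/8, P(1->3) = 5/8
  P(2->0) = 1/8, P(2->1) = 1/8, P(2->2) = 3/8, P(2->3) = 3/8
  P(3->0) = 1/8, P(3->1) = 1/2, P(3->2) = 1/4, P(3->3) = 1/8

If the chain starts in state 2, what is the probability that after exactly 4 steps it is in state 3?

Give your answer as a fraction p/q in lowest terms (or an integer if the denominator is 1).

Answer: 669/2048

Derivation:
Computing P^4 by repeated multiplication:
P^1 =
  0: [3/8, 1/8, 1/4, 1/4]
  1: [1/8, 1/8, 1/8, 5/8]
  2: [1/8, 1/8, 3/8, 3/8]
  3: [1/8, 1/2, 1/4, 1/8]
P^2 =
  0: [7/32, 7/32, 17/64, 19/64]
  1: [5/32, 23/64, 1/4, 15/64]
  2: [5/32, 17/64, 9/32, 19/64]
  3: [5/32, 11/64, 7/32, 29/64]
P^3 =
  0: [23/128, 121/512, 131/512, 21/64]
  1: [21/128, 109/512, 121/512, 99/256]
  2: [21/128, 121/512, 129/512, 89/256]
  3: [21/128, 151/512, 131/512, 73/256]
P^4 =
  0: [87/512, 127/512, 517/2048, 675/2048]
  1: [85/512, 553/2048, 259/1024, 637/2048]
  2: [85/512, 523/2048, 129/512, 669/2048]
  3: [85/512, 475/2048, 251/1024, 731/2048]

(P^4)[2 -> 3] = 669/2048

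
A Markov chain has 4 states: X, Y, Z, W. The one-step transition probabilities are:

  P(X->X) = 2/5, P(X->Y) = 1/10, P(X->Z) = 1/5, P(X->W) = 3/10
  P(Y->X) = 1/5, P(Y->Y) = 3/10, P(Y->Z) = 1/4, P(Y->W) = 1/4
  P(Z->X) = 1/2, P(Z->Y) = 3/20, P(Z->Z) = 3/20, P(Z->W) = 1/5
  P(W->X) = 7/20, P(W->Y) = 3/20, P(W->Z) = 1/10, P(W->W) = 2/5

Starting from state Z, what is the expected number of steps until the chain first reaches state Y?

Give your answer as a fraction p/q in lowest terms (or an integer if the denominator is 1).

Answer: 3580/463

Derivation:
Let h_i = expected steps to first reach Y from state i.
Boundary: h_Y = 0.
First-step equations for the other states:
  h_X = 1 + 2/5*h_X + 1/10*h_Y + 1/5*h_Z + 3/10*h_W
  h_Z = 1 + 1/2*h_X + 3/20*h_Y + 3/20*h_Z + 1/5*h_W
  h_W = 1 + 7/20*h_X + 3/20*h_Y + 1/10*h_Z + 2/5*h_W

Substituting h_Y = 0 and rearranging gives the linear system (I - Q) h = 1:
  [3/5, -1/5, -3/10] . (h_X, h_Z, h_W) = 1
  [-1/2, 17/20, -1/5] . (h_X, h_Z, h_W) = 1
  [-7/20, -1/10, 3/5] . (h_X, h_Z, h_W) = 1

Solving yields:
  h_X = 3740/463
  h_Z = 3580/463
  h_W = 3550/463

Starting state is Z, so the expected hitting time is h_Z = 3580/463.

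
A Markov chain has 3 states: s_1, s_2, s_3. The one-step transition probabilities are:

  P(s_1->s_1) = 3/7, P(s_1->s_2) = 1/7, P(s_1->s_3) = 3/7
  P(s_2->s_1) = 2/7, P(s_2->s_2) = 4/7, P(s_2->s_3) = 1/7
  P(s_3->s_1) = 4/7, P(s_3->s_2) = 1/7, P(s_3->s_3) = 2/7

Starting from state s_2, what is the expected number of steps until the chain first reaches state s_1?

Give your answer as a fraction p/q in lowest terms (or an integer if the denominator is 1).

Let h_i = expected steps to first reach s_1 from state i.
Boundary: h_s_1 = 0.
First-step equations for the other states:
  h_s_2 = 1 + 2/7*h_s_1 + 4/7*h_s_2 + 1/7*h_s_3
  h_s_3 = 1 + 4/7*h_s_1 + 1/7*h_s_2 + 2/7*h_s_3

Substituting h_s_1 = 0 and rearranging gives the linear system (I - Q) h = 1:
  [3/7, -1/7] . (h_s_2, h_s_3) = 1
  [-1/7, 5/7] . (h_s_2, h_s_3) = 1

Solving yields:
  h_s_2 = 3
  h_s_3 = 2

Starting state is s_2, so the expected hitting time is h_s_2 = 3.

Answer: 3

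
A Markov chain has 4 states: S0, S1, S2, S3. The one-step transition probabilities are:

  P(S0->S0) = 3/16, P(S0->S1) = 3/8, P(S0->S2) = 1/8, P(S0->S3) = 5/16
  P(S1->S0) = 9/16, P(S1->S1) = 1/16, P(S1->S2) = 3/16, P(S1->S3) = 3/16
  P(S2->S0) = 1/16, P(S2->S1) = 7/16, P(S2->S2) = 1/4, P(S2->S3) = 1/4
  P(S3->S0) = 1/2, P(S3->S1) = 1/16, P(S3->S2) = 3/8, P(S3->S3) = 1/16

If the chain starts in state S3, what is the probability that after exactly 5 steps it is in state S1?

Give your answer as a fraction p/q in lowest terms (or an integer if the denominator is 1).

Computing P^5 by repeated multiplication:
P^1 =
  S0: [3/16, 3/8, 1/8, 5/16]
  S1: [9/16, 1/16, 3/16, 3/16]
  S2: [1/16, 7/16, 1/4, 1/4]
  S3: [1/2, 1/16, 3/8, 1/16]
P^2 =
  S0: [105/256, 43/256, 31/128, 23/128]
  S1: [63/256, 79/256, 51/256, 63/256]
  S2: [51/128, 45/256, 63/256, 23/128]
  S3: [47/256, 23/64, 49/256, 17/64]
P^3 =
  S0: [283/1024, 1153/4096, 863/4096, 237/1024]
  S1: [1455/4096, 877/4096, 945/4096, 819/4096]
  S2: [571/2048, 143/512, 867/4096, 943/4096]
  S3: [781/2048, 785/4096, 487/2048, 775/4096]
P^4 =
  S0: [5555/16384, 7467/32768, 14863/65536, 13519/65536]
  S1: [19755/65536, 17041/65536, 14235/65536, 14505/65536]
  S2: [22133/65536, 469/2048, 7421/32768, 13553/65536]
  S3: [18925/65536, 8875/32768, 14025/65536, 3709/16384]
P^5 =
  S0: [324081/1048576, 132907/524288, 14363/65536, 228873/1048576]
  S1: [342909/1048576, 249721/1048576, 234603/1048576, 221343/1048576]
  S2: [324737/1048576, 265253/1048576, 28747/131072, 114305/524288]
  S3: [174619/524288, 244311/1048576, 29527/131072, 218811/1048576]

(P^5)[S3 -> S1] = 244311/1048576

Answer: 244311/1048576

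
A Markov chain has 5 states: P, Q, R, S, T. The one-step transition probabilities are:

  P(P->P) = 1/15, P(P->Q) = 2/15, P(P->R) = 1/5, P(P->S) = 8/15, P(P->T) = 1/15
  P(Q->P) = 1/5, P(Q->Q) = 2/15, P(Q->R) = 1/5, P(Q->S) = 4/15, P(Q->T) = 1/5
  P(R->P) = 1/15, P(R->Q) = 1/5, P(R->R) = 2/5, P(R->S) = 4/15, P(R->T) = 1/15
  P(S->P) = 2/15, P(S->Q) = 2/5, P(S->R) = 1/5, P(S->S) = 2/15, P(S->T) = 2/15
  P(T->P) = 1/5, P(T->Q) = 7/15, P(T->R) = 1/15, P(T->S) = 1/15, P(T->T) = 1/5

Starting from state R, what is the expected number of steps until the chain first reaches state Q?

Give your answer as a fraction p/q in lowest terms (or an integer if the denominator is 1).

Answer: 550/147

Derivation:
Let h_i = expected steps to first reach Q from state i.
Boundary: h_Q = 0.
First-step equations for the other states:
  h_P = 1 + 1/15*h_P + 2/15*h_Q + 1/5*h_R + 8/15*h_S + 1/15*h_T
  h_R = 1 + 1/15*h_P + 1/5*h_Q + 2/5*h_R + 4/15*h_S + 1/15*h_T
  h_S = 1 + 2/15*h_P + 2/5*h_Q + 1/5*h_R + 2/15*h_S + 2/15*h_T
  h_T = 1 + 1/5*h_P + 7/15*h_Q + 1/15*h_R + 1/15*h_S + 1/5*h_T

Substituting h_Q = 0 and rearranging gives the linear system (I - Q) h = 1:
  [14/15, -1/5, -8/15, -1/15] . (h_P, h_R, h_S, h_T) = 1
  [-1/15, 3/5, -4/15, -1/15] . (h_P, h_R, h_S, h_T) = 1
  [-2/15, -1/5, 13/15, -2/15] . (h_P, h_R, h_S, h_T) = 1
  [-1/5, -1/15, -1/15, 4/5] . (h_P, h_R, h_S, h_T) = 1

Solving yields:
  h_P = 1676/441
  h_R = 550/147
  h_S = 445/147
  h_T = 1219/441

Starting state is R, so the expected hitting time is h_R = 550/147.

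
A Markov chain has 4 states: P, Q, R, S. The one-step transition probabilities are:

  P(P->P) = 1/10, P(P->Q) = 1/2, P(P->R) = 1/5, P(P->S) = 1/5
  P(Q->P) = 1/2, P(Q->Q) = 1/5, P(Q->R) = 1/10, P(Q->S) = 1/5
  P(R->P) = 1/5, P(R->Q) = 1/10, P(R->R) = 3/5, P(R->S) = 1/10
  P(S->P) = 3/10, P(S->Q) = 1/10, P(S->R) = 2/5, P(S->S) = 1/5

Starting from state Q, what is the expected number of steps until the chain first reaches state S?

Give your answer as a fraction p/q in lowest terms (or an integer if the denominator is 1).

Let h_i = expected steps to first reach S from state i.
Boundary: h_S = 0.
First-step equations for the other states:
  h_P = 1 + 1/10*h_P + 1/2*h_Q + 1/5*h_R + 1/5*h_S
  h_Q = 1 + 1/2*h_P + 1/5*h_Q + 1/10*h_R + 1/5*h_S
  h_R = 1 + 1/5*h_P + 1/10*h_Q + 3/5*h_R + 1/10*h_S

Substituting h_S = 0 and rearranging gives the linear system (I - Q) h = 1:
  [9/10, -1/2, -1/5] . (h_P, h_Q, h_R) = 1
  [-1/2, 4/5, -1/10] . (h_P, h_Q, h_R) = 1
  [-1/5, -1/10, 2/5] . (h_P, h_Q, h_R) = 1

Solving yields:
  h_P = 740/127
  h_Q = 730/127
  h_R = 870/127

Starting state is Q, so the expected hitting time is h_Q = 730/127.

Answer: 730/127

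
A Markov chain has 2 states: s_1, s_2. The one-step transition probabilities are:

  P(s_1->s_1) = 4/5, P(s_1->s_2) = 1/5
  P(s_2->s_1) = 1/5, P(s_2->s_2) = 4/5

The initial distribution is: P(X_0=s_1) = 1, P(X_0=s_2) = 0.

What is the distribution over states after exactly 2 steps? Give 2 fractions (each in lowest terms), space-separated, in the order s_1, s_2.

Answer: 17/25 8/25

Derivation:
Propagating the distribution step by step (d_{t+1} = d_t * P):
d_0 = (s_1=1, s_2=0)
  d_1[s_1] = 1*4/5 + 0*1/5 = 4/5
  d_1[s_2] = 1*1/5 + 0*4/5 = 1/5
d_1 = (s_1=4/5, s_2=1/5)
  d_2[s_1] = 4/5*4/5 + 1/5*1/5 = 17/25
  d_2[s_2] = 4/5*1/5 + 1/5*4/5 = 8/25
d_2 = (s_1=17/25, s_2=8/25)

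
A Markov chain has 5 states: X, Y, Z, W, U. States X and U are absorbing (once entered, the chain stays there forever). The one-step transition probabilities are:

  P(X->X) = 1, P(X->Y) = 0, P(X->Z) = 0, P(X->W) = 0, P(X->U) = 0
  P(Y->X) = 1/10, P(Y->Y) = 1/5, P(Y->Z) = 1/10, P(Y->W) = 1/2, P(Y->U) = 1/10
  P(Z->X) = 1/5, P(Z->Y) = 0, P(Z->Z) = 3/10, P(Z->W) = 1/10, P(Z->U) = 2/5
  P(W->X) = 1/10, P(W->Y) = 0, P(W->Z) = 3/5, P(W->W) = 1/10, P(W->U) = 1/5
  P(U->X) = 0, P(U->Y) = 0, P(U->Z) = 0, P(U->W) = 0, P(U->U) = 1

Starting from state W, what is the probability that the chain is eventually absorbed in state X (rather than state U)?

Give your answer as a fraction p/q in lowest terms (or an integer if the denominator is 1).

Let a_i = P(absorbed in X | start in state i).
Boundary conditions: a_X = 1, a_U = 0.
For each transient state i, a_i = sum_j P(i->j) * a_j:
  a_Y = 1/10*a_X + 1/5*a_Y + 1/10*a_Z + 1/2*a_W + 1/10*a_U
  a_Z = 1/5*a_X + 0*a_Y + 3/10*a_Z + 1/10*a_W + 2/5*a_U
  a_W = 1/10*a_X + 0*a_Y + 3/5*a_Z + 1/10*a_W + 1/5*a_U

Substituting a_X = 1 and a_U = 0, rearrange to (I - Q) a = r where r[i] = P(i -> X):
  [4/5, -1/10, -1/2] . (a_Y, a_Z, a_W) = 1/10
  [0, 7/10, -1/10] . (a_Y, a_Z, a_W) = 1/5
  [0, -3/5, 9/10] . (a_Y, a_Z, a_W) = 1/10

Solving yields:
  a_Y = 3/8
  a_Z = 1/3
  a_W = 1/3

Starting state is W, so the absorption probability is a_W = 1/3.

Answer: 1/3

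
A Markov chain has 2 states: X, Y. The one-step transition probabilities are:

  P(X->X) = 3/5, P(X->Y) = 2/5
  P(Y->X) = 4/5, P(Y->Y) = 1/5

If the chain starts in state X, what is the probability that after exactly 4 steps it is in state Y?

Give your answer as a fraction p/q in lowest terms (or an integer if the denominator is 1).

Computing P^4 by repeated multiplication:
P^1 =
  X: [3/5, 2/5]
  Y: [4/5, 1/5]
P^2 =
  X: [17/25, 8/25]
  Y: [16/25, 9/25]
P^3 =
  X: [83/125, 42/125]
  Y: [84/125, 41/125]
P^4 =
  X: [417/625, 208/625]
  Y: [416/625, 209/625]

(P^4)[X -> Y] = 208/625

Answer: 208/625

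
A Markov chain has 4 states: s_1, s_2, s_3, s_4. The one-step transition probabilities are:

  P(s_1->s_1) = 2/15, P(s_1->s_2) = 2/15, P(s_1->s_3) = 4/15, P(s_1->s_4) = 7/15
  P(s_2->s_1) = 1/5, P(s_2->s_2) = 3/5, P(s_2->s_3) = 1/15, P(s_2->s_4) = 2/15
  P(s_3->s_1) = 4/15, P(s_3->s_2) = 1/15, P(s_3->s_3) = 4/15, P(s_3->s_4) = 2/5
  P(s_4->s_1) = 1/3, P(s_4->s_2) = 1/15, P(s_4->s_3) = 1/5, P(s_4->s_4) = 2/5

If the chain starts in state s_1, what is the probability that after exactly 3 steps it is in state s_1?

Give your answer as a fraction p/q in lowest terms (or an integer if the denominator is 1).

Answer: 829/3375

Derivation:
Computing P^3 by repeated multiplication:
P^1 =
  s_1: [2/15, 2/15, 4/15, 7/15]
  s_2: [1/5, 3/5, 1/15, 2/15]
  s_3: [4/15, 1/15, 4/15, 2/5]
  s_4: [1/3, 1/15, 1/5, 2/5]
P^2 =
  s_1: [61/225, 11/75, 47/225, 28/75]
  s_2: [47/225, 2/5, 31/225, 19/75]
  s_3: [19/75, 3/25, 17/75, 2/5]
  s_4: [11/45, 28/225, 17/75, 91/225]
P^3 =
  s_1: [829/3375, 22/135, 239/1125, 1279/3375]
  s_2: [773/3375, 992/3375, 191/1125, 1037/3375]
  s_3: [283/1125, 166/1125, 27/125, 433/1125]
  s_4: [853/3375, 56/375, 29/135, 431/1125]

(P^3)[s_1 -> s_1] = 829/3375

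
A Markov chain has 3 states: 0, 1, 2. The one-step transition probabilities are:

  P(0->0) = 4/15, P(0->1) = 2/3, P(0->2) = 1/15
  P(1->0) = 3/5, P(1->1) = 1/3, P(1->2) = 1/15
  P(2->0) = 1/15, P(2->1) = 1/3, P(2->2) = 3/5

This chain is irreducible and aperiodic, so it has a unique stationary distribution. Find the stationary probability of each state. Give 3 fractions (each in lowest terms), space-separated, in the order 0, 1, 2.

Answer: 11/28 13/28 1/7

Derivation:
The stationary distribution satisfies pi = pi * P, i.e.:
  pi_0 = 4/15*pi_0 + 3/5*pi_1 + 1/15*pi_2
  pi_1 = 2/3*pi_0 + 1/3*pi_1 + 1/3*pi_2
  pi_2 = 1/15*pi_0 + 1/15*pi_1 + 3/5*pi_2
with normalization: pi_0 + pi_1 + pi_2 = 1.

Using the first 2 balance equations plus normalization, the linear system A*pi = b is:
  [-11/15, 3/5, 1/15] . pi = 0
  [2/3, -2/3, 1/3] . pi = 0
  [1, 1, 1] . pi = 1

Solving yields:
  pi_0 = 11/28
  pi_1 = 13/28
  pi_2 = 1/7

Verification (pi * P):
  11/28*4/15 + 13/28*3/5 + 1/7*1/15 = 11/28 = pi_0  (ok)
  11/28*2/3 + 13/28*1/3 + 1/7*1/3 = 13/28 = pi_1  (ok)
  11/28*1/15 + 13/28*1/15 + 1/7*3/5 = 1/7 = pi_2  (ok)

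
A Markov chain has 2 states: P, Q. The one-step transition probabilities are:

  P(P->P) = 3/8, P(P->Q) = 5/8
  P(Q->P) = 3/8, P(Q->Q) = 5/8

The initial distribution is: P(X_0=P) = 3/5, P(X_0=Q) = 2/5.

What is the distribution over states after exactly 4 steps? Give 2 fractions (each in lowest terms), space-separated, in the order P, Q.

Answer: 3/8 5/8

Derivation:
Propagating the distribution step by step (d_{t+1} = d_t * P):
d_0 = (P=3/5, Q=2/5)
  d_1[P] = 3/5*3/8 + 2/5*3/8 = 3/8
  d_1[Q] = 3/5*5/8 + 2/5*5/8 = 5/8
d_1 = (P=3/8, Q=5/8)
  d_2[P] = 3/8*3/8 + 5/8*3/8 = 3/8
  d_2[Q] = 3/8*5/8 + 5/8*5/8 = 5/8
d_2 = (P=3/8, Q=5/8)
  d_3[P] = 3/8*3/8 + 5/8*3/8 = 3/8
  d_3[Q] = 3/8*5/8 + 5/8*5/8 = 5/8
d_3 = (P=3/8, Q=5/8)
  d_4[P] = 3/8*3/8 + 5/8*3/8 = 3/8
  d_4[Q] = 3/8*5/8 + 5/8*5/8 = 5/8
d_4 = (P=3/8, Q=5/8)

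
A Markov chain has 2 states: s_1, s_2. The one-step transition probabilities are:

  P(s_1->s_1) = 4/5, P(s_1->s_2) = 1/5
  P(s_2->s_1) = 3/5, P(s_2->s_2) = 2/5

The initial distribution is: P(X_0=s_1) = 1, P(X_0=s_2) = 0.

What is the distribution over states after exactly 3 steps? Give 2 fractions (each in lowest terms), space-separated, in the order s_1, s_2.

Answer: 94/125 31/125

Derivation:
Propagating the distribution step by step (d_{t+1} = d_t * P):
d_0 = (s_1=1, s_2=0)
  d_1[s_1] = 1*4/5 + 0*3/5 = 4/5
  d_1[s_2] = 1*1/5 + 0*2/5 = 1/5
d_1 = (s_1=4/5, s_2=1/5)
  d_2[s_1] = 4/5*4/5 + 1/5*3/5 = 19/25
  d_2[s_2] = 4/5*1/5 + 1/5*2/5 = 6/25
d_2 = (s_1=19/25, s_2=6/25)
  d_3[s_1] = 19/25*4/5 + 6/25*3/5 = 94/125
  d_3[s_2] = 19/25*1/5 + 6/25*2/5 = 31/125
d_3 = (s_1=94/125, s_2=31/125)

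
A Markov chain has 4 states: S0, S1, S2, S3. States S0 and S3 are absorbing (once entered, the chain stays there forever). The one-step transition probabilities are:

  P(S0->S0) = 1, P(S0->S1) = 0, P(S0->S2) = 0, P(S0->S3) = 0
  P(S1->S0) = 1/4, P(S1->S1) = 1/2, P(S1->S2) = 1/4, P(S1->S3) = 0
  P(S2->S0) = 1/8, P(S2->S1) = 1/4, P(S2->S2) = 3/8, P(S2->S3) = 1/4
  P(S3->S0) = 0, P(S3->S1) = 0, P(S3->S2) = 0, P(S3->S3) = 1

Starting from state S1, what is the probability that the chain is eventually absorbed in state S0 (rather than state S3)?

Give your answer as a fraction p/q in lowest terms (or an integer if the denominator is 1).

Answer: 3/4

Derivation:
Let a_i = P(absorbed in S0 | start in state i).
Boundary conditions: a_S0 = 1, a_S3 = 0.
For each transient state i, a_i = sum_j P(i->j) * a_j:
  a_S1 = 1/4*a_S0 + 1/2*a_S1 + 1/4*a_S2 + 0*a_S3
  a_S2 = 1/8*a_S0 + 1/4*a_S1 + 3/8*a_S2 + 1/4*a_S3

Substituting a_S0 = 1 and a_S3 = 0, rearrange to (I - Q) a = r where r[i] = P(i -> S0):
  [1/2, -1/4] . (a_S1, a_S2) = 1/4
  [-1/4, 5/8] . (a_S1, a_S2) = 1/8

Solving yields:
  a_S1 = 3/4
  a_S2 = 1/2

Starting state is S1, so the absorption probability is a_S1 = 3/4.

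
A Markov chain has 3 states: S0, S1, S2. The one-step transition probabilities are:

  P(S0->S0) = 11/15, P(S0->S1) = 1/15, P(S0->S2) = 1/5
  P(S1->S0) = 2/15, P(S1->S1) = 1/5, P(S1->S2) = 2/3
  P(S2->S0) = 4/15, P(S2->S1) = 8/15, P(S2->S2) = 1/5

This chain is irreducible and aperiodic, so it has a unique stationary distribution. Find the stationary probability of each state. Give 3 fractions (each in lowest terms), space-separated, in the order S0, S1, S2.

Answer: 32/73 18/73 23/73

Derivation:
The stationary distribution satisfies pi = pi * P, i.e.:
  pi_S0 = 11/15*pi_S0 + 2/15*pi_S1 + 4/15*pi_S2
  pi_S1 = 1/15*pi_S0 + 1/5*pi_S1 + 8/15*pi_S2
  pi_S2 = 1/5*pi_S0 + 2/3*pi_S1 + 1/5*pi_S2
with normalization: pi_S0 + pi_S1 + pi_S2 = 1.

Using the first 2 balance equations plus normalization, the linear system A*pi = b is:
  [-4/15, 2/15, 4/15] . pi = 0
  [1/15, -4/5, 8/15] . pi = 0
  [1, 1, 1] . pi = 1

Solving yields:
  pi_S0 = 32/73
  pi_S1 = 18/73
  pi_S2 = 23/73

Verification (pi * P):
  32/73*11/15 + 18/73*2/15 + 23/73*4/15 = 32/73 = pi_S0  (ok)
  32/73*1/15 + 18/73*1/5 + 23/73*8/15 = 18/73 = pi_S1  (ok)
  32/73*1/5 + 18/73*2/3 + 23/73*1/5 = 23/73 = pi_S2  (ok)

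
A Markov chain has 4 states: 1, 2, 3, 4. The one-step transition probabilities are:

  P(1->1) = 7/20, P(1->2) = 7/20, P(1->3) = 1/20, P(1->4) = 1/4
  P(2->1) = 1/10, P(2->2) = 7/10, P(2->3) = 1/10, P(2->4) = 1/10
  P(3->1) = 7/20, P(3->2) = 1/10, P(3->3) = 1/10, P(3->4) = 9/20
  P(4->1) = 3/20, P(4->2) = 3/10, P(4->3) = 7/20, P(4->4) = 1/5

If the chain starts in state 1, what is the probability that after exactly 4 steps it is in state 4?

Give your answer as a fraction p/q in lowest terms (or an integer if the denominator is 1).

Answer: 7937/40000

Derivation:
Computing P^4 by repeated multiplication:
P^1 =
  1: [7/20, 7/20, 1/20, 1/4]
  2: [1/10, 7/10, 1/10, 1/10]
  3: [7/20, 1/10, 1/10, 9/20]
  4: [3/20, 3/10, 7/20, 1/5]
P^2 =
  1: [17/80, 179/400, 29/200, 39/200]
  2: [31/200, 113/200, 3/25, 4/25]
  3: [47/200, 27/80, 39/200, 93/400]
  4: [47/200, 143/400, 57/400, 53/200]
P^3 =
  1: [1593/8000, 737/1600, 221/1600, 1617/8000]
  2: [707/4000, 2039/4000, 529/4000, 29/160]
  3: [1753/8000, 1631/4000, 1171/8000, 907/4000]
  4: [1661/8000, 341/800, 309/2000, 1693/8000]
P^4 =
  1: [31107/160000, 74653/160000, 5623/40000, 7937/40000]
  2: [2981/16000, 38903/80000, 5459/40000, 7637/40000]
  3: [16217/80000, 14233/32000, 23317/160000, 8271/40000]
  4: [16089/80000, 71997/160000, 5701/40000, 33021/160000]

(P^4)[1 -> 4] = 7937/40000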